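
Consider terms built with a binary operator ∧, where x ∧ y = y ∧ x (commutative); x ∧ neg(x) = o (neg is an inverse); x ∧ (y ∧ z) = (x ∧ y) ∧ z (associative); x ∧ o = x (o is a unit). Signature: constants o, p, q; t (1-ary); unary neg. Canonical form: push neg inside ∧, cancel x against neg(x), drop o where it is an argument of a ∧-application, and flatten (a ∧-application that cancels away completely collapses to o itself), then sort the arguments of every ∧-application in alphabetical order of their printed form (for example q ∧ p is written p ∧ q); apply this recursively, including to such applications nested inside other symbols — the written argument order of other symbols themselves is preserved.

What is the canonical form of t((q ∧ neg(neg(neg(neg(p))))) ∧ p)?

Descend into:  (q ∧ neg(neg(neg(neg(p))))) ∧ p
Push neg inside:  distribute neg over ∧ and collapse double neg
Combine occurrences:  q ∧ p ∧ p
Order the arguments:  p ∧ p ∧ q
Rebuild:  t(p ∧ p ∧ q)

Answer: t(p ∧ p ∧ q)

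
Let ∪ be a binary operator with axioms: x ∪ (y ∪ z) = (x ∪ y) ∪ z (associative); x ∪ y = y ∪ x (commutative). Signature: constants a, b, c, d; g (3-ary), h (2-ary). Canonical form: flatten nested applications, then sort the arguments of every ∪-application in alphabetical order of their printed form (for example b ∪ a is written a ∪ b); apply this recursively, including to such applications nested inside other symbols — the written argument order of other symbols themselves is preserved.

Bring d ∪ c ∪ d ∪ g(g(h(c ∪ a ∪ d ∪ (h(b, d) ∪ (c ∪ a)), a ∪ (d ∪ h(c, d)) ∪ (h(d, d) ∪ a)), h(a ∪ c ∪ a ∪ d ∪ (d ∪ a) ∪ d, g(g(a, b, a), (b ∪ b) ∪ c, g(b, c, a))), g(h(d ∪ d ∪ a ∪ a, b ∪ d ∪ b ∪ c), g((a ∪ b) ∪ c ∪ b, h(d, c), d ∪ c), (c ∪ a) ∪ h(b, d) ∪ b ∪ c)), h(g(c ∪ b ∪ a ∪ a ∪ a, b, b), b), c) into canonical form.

Simplify inside:  g(g(h(c ∪ a ∪ d ∪ (h(b, d) ∪ (c ∪ a)), a ∪ (d ∪ h(c, d)) ∪ (h(d, d) ∪ a)), h(a ∪ c ∪ a ∪ d ∪ (d ∪ a) ∪ d, g(g(a, b, a), (b ∪ b) ∪ c, g(b, c, a))), g(h(d ∪ d ∪ a ∪ a, b ∪ d ∪ b ∪ c), g((a ∪ b) ∪ c ∪ b, h(d, c), d ∪ c), (c ∪ a) ∪ h(b, d) ∪ b ∪ c)), h(g(c ∪ b ∪ a ∪ a ∪ a, b, b), b), c)  →  g(g(h(a ∪ a ∪ c ∪ c ∪ d ∪ h(b, d), a ∪ a ∪ d ∪ h(c, d) ∪ h(d, d)), h(a ∪ a ∪ a ∪ c ∪ d ∪ d ∪ d, g(g(a, b, a), b ∪ b ∪ c, g(b, c, a))), g(h(a ∪ a ∪ d ∪ d, b ∪ b ∪ c ∪ d), g(a ∪ b ∪ b ∪ c, h(d, c), c ∪ d), a ∪ b ∪ c ∪ c ∪ h(b, d))), h(g(a ∪ a ∪ a ∪ b ∪ c, b, b), b), c)
Order the arguments:  c ∪ d ∪ d ∪ g(g(h(a ∪ a ∪ c ∪ c ∪ d ∪ h(b, d), a ∪ a ∪ d ∪ h(c, d) ∪ h(d, d)), h(a ∪ a ∪ a ∪ c ∪ d ∪ d ∪ d, g(g(a, b, a), b ∪ b ∪ c, g(b, c, a))), g(h(a ∪ a ∪ d ∪ d, b ∪ b ∪ c ∪ d), g(a ∪ b ∪ b ∪ c, h(d, c), c ∪ d), a ∪ b ∪ c ∪ c ∪ h(b, d))), h(g(a ∪ a ∪ a ∪ b ∪ c, b, b), b), c)

Answer: c ∪ d ∪ d ∪ g(g(h(a ∪ a ∪ c ∪ c ∪ d ∪ h(b, d), a ∪ a ∪ d ∪ h(c, d) ∪ h(d, d)), h(a ∪ a ∪ a ∪ c ∪ d ∪ d ∪ d, g(g(a, b, a), b ∪ b ∪ c, g(b, c, a))), g(h(a ∪ a ∪ d ∪ d, b ∪ b ∪ c ∪ d), g(a ∪ b ∪ b ∪ c, h(d, c), c ∪ d), a ∪ b ∪ c ∪ c ∪ h(b, d))), h(g(a ∪ a ∪ a ∪ b ∪ c, b, b), b), c)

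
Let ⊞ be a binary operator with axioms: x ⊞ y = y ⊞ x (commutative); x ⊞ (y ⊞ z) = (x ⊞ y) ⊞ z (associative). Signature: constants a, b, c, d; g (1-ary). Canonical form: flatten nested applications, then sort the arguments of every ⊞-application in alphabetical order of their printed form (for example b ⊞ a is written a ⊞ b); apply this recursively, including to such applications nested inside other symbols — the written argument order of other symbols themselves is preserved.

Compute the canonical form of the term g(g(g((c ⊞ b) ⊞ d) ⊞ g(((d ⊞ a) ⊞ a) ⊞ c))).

Answer: g(g(g(a ⊞ a ⊞ c ⊞ d) ⊞ g(b ⊞ c ⊞ d)))

Derivation:
Focus inside:  g((c ⊞ b) ⊞ d) ⊞ g(((d ⊞ a) ⊞ a) ⊞ c)
Canonicalize subterm:  g((c ⊞ b) ⊞ d)  →  g(b ⊞ c ⊞ d)
Canonicalize subterm:  g(((d ⊞ a) ⊞ a) ⊞ c)  →  g(a ⊞ a ⊞ c ⊞ d)
Order the arguments:  g(a ⊞ a ⊞ c ⊞ d) ⊞ g(b ⊞ c ⊞ d)
Rebuild:  g(g(g(a ⊞ a ⊞ c ⊞ d) ⊞ g(b ⊞ c ⊞ d)))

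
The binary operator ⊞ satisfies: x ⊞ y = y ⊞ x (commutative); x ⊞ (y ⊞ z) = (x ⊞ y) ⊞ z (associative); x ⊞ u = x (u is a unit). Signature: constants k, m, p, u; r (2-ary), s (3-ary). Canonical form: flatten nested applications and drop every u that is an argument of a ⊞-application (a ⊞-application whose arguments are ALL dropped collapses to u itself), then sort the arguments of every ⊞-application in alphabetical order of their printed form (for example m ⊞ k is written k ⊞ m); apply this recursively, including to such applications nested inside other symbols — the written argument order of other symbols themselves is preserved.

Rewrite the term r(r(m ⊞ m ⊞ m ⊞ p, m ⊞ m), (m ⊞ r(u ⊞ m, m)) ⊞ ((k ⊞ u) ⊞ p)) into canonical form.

Focus inside:  (m ⊞ r(u ⊞ m, m)) ⊞ ((k ⊞ u) ⊞ p)
Merge nested applications:  m ⊞ r(u ⊞ m, m) ⊞ k ⊞ u ⊞ p
Simplify inside:  r(u ⊞ m, m)  →  r(m, m)
Drop the unit:  drop u
Sort:  k ⊞ m ⊞ p ⊞ r(m, m)
Reassemble:  r(r(m ⊞ m ⊞ m ⊞ p, m ⊞ m), k ⊞ m ⊞ p ⊞ r(m, m))

Answer: r(r(m ⊞ m ⊞ m ⊞ p, m ⊞ m), k ⊞ m ⊞ p ⊞ r(m, m))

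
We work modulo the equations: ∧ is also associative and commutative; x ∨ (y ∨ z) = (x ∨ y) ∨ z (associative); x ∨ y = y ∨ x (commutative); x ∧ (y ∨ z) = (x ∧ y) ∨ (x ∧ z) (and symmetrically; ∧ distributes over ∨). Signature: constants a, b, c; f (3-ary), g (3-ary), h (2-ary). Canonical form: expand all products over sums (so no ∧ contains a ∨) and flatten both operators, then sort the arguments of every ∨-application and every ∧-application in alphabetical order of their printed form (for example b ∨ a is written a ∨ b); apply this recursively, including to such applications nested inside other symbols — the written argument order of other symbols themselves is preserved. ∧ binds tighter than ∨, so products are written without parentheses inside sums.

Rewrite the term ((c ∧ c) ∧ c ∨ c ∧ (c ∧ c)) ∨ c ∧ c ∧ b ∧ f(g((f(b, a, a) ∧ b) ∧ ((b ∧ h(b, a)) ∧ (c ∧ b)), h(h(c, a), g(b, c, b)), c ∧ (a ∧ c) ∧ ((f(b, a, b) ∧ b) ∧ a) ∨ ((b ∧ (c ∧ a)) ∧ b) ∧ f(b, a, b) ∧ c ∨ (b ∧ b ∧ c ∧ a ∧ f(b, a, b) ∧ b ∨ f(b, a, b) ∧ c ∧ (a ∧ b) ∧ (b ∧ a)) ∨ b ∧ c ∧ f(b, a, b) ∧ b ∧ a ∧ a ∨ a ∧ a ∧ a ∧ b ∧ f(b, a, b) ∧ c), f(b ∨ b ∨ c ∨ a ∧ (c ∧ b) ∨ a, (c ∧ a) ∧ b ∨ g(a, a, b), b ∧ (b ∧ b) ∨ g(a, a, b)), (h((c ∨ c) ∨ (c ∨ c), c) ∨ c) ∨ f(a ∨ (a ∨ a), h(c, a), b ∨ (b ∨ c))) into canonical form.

Answer: b ∧ c ∧ c ∧ f(g(b ∧ b ∧ b ∧ c ∧ f(b, a, a) ∧ h(b, a), h(h(c, a), g(b, c, b)), a ∧ a ∧ a ∧ b ∧ c ∧ f(b, a, b) ∨ a ∧ a ∧ b ∧ b ∧ c ∧ f(b, a, b) ∨ a ∧ a ∧ b ∧ b ∧ c ∧ f(b, a, b) ∨ a ∧ a ∧ b ∧ c ∧ c ∧ f(b, a, b) ∨ a ∧ b ∧ b ∧ b ∧ c ∧ f(b, a, b) ∨ a ∧ b ∧ b ∧ c ∧ c ∧ f(b, a, b)), f(a ∨ a ∧ b ∧ c ∨ b ∨ b ∨ c, a ∧ b ∧ c ∨ g(a, a, b), b ∧ b ∧ b ∨ g(a, a, b)), c ∨ f(a ∨ a ∨ a, h(c, a), b ∨ b ∨ c) ∨ h(c ∨ c ∨ c ∨ c, c)) ∨ c ∧ c ∧ c ∨ c ∧ c ∧ c

Derivation:
Un-nest:  c ∧ c ∧ c ∨ c ∧ c ∧ c ∨ b ∧ c ∧ c ∧ f(g(b ∧ b ∧ b ∧ c ∧ f(b, a, a) ∧ h(b, a), h(h(c, a), g(b, c, b)), a ∧ a ∧ a ∧ b ∧ c ∧ f(b, a, b) ∨ a ∧ a ∧ b ∧ b ∧ c ∧ f(b, a, b) ∨ a ∧ a ∧ b ∧ b ∧ c ∧ f(b, a, b) ∨ a ∧ a ∧ b ∧ c ∧ c ∧ f(b, a, b) ∨ a ∧ b ∧ b ∧ b ∧ c ∧ f(b, a, b) ∨ a ∧ b ∧ b ∧ c ∧ c ∧ f(b, a, b)), f(a ∨ a ∧ b ∧ c ∨ b ∨ b ∨ c, a ∧ b ∧ c ∨ g(a, a, b), b ∧ b ∧ b ∨ g(a, a, b)), c ∨ f(a ∨ a ∨ a, h(c, a), b ∨ b ∨ c) ∨ h(c ∨ c ∨ c ∨ c, c))
Order the arguments:  b ∧ c ∧ c ∧ f(g(b ∧ b ∧ b ∧ c ∧ f(b, a, a) ∧ h(b, a), h(h(c, a), g(b, c, b)), a ∧ a ∧ a ∧ b ∧ c ∧ f(b, a, b) ∨ a ∧ a ∧ b ∧ b ∧ c ∧ f(b, a, b) ∨ a ∧ a ∧ b ∧ b ∧ c ∧ f(b, a, b) ∨ a ∧ a ∧ b ∧ c ∧ c ∧ f(b, a, b) ∨ a ∧ b ∧ b ∧ b ∧ c ∧ f(b, a, b) ∨ a ∧ b ∧ b ∧ c ∧ c ∧ f(b, a, b)), f(a ∨ a ∧ b ∧ c ∨ b ∨ b ∨ c, a ∧ b ∧ c ∨ g(a, a, b), b ∧ b ∧ b ∨ g(a, a, b)), c ∨ f(a ∨ a ∨ a, h(c, a), b ∨ b ∨ c) ∨ h(c ∨ c ∨ c ∨ c, c)) ∨ c ∧ c ∧ c ∨ c ∧ c ∧ c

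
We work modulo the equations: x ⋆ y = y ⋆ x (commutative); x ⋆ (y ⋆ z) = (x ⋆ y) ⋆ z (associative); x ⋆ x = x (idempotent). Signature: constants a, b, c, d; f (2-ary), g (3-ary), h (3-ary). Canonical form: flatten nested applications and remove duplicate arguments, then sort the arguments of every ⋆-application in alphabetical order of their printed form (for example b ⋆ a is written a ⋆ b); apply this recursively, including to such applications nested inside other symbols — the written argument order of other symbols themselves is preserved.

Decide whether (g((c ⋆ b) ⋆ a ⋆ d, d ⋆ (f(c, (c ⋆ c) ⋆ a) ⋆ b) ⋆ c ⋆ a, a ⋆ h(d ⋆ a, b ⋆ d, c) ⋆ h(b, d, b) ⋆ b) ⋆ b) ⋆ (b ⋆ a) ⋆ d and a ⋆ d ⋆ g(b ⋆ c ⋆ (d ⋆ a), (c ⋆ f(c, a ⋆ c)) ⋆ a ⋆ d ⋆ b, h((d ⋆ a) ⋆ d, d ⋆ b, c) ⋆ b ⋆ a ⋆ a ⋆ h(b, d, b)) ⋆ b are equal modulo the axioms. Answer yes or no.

Answer: yes — both canonical forms are a ⋆ b ⋆ d ⋆ g(a ⋆ b ⋆ c ⋆ d, a ⋆ b ⋆ c ⋆ d ⋆ f(c, a ⋆ c), a ⋆ b ⋆ h(a ⋆ d, b ⋆ d, c) ⋆ h(b, d, b))

Derivation:
Left:  (g((c ⋆ b) ⋆ a ⋆ d, d ⋆ (f(c, (c ⋆ c) ⋆ a) ⋆ b) ⋆ c ⋆ a, a ⋆ h(d ⋆ a, b ⋆ d, c) ⋆ h(b, d, b) ⋆ b) ⋆ b) ⋆ (b ⋆ a) ⋆ d
  Un-nest:  g((c ⋆ b) ⋆ a ⋆ d, d ⋆ (f(c, (c ⋆ c) ⋆ a) ⋆ b) ⋆ c ⋆ a, a ⋆ h(d ⋆ a, b ⋆ d, c) ⋆ h(b, d, b) ⋆ b) ⋆ b ⋆ b ⋆ a ⋆ d
  Canonicalize subterm:  g((c ⋆ b) ⋆ a ⋆ d, d ⋆ (f(c, (c ⋆ c) ⋆ a) ⋆ b) ⋆ c ⋆ a, a ⋆ h(d ⋆ a, b ⋆ d, c) ⋆ h(b, d, b) ⋆ b)  →  g(a ⋆ b ⋆ c ⋆ d, a ⋆ b ⋆ c ⋆ d ⋆ f(c, a ⋆ c), a ⋆ b ⋆ h(a ⋆ d, b ⋆ d, c) ⋆ h(b, d, b))
  Deduplicate:  drop duplicate b
  Sort arguments:  a ⋆ b ⋆ d ⋆ g(a ⋆ b ⋆ c ⋆ d, a ⋆ b ⋆ c ⋆ d ⋆ f(c, a ⋆ c), a ⋆ b ⋆ h(a ⋆ d, b ⋆ d, c) ⋆ h(b, d, b))
Right:  a ⋆ d ⋆ g(b ⋆ c ⋆ (d ⋆ a), (c ⋆ f(c, a ⋆ c)) ⋆ a ⋆ d ⋆ b, h((d ⋆ a) ⋆ d, d ⋆ b, c) ⋆ b ⋆ a ⋆ a ⋆ h(b, d, b)) ⋆ b
  Inside:  g(b ⋆ c ⋆ (d ⋆ a), (c ⋆ f(c, a ⋆ c)) ⋆ a ⋆ d ⋆ b, h((d ⋆ a) ⋆ d, d ⋆ b, c) ⋆ b ⋆ a ⋆ a ⋆ h(b, d, b))  →  g(a ⋆ b ⋆ c ⋆ d, a ⋆ b ⋆ c ⋆ d ⋆ f(c, a ⋆ c), a ⋆ b ⋆ h(a ⋆ d, b ⋆ d, c) ⋆ h(b, d, b))
  Sort:  a ⋆ b ⋆ d ⋆ g(a ⋆ b ⋆ c ⋆ d, a ⋆ b ⋆ c ⋆ d ⋆ f(c, a ⋆ c), a ⋆ b ⋆ h(a ⋆ d, b ⋆ d, c) ⋆ h(b, d, b))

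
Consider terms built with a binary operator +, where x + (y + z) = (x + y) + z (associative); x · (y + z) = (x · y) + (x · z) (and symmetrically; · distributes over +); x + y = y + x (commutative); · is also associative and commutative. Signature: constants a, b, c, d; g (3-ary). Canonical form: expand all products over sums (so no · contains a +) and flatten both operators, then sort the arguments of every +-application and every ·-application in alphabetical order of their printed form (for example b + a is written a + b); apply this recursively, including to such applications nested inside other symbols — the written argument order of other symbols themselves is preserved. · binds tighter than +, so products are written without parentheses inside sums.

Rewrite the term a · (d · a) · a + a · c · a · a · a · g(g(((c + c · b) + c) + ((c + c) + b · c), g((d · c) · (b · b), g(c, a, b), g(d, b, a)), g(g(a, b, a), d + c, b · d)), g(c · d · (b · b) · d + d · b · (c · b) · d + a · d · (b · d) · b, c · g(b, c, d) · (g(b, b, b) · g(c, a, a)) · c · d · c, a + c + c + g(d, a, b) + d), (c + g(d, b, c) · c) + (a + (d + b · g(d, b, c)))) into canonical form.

Flatten:  a · a · a · d + a · a · a · a · c · g(g(b · c + b · c + c + c + c + c, g(b · b · c · d, g(c, a, b), g(d, b, a)), g(g(a, b, a), c + d, b · d)), g(a · b · b · d · d + b · b · c · d · d + b · b · c · d · d, c · c · c · d · g(b, b, b) · g(b, c, d) · g(c, a, a), a + c + c + d + g(d, a, b)), a + b · g(d, b, c) + c + c · g(d, b, c) + d)
Sort:  a · a · a · a · c · g(g(b · c + b · c + c + c + c + c, g(b · b · c · d, g(c, a, b), g(d, b, a)), g(g(a, b, a), c + d, b · d)), g(a · b · b · d · d + b · b · c · d · d + b · b · c · d · d, c · c · c · d · g(b, b, b) · g(b, c, d) · g(c, a, a), a + c + c + d + g(d, a, b)), a + b · g(d, b, c) + c + c · g(d, b, c) + d) + a · a · a · d

Answer: a · a · a · a · c · g(g(b · c + b · c + c + c + c + c, g(b · b · c · d, g(c, a, b), g(d, b, a)), g(g(a, b, a), c + d, b · d)), g(a · b · b · d · d + b · b · c · d · d + b · b · c · d · d, c · c · c · d · g(b, b, b) · g(b, c, d) · g(c, a, a), a + c + c + d + g(d, a, b)), a + b · g(d, b, c) + c + c · g(d, b, c) + d) + a · a · a · d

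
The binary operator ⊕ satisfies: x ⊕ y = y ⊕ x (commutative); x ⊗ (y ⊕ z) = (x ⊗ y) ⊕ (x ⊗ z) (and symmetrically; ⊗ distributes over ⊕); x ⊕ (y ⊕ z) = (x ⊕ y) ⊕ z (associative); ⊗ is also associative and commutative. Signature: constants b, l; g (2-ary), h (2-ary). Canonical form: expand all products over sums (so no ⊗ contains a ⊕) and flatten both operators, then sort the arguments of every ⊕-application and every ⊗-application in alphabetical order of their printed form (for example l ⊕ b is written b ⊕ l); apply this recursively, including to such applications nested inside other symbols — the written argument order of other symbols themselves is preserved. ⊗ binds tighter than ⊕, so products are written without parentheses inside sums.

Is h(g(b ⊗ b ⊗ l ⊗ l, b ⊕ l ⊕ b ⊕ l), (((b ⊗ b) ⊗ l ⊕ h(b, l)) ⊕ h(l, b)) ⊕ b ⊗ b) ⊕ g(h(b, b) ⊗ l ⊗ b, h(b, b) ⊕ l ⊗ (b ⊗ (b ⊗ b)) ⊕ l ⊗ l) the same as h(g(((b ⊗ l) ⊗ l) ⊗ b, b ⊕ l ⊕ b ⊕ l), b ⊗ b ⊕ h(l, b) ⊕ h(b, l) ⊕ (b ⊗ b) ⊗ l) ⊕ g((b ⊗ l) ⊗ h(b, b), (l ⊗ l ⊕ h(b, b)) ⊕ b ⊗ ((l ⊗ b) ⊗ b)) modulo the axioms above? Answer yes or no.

Answer: yes — both canonical forms are g(b ⊗ h(b, b) ⊗ l, b ⊗ b ⊗ b ⊗ l ⊕ h(b, b) ⊕ l ⊗ l) ⊕ h(g(b ⊗ b ⊗ l ⊗ l, b ⊕ b ⊕ l ⊕ l), b ⊗ b ⊕ b ⊗ b ⊗ l ⊕ h(b, l) ⊕ h(l, b))

Derivation:
Left:  h(g(b ⊗ b ⊗ l ⊗ l, b ⊕ l ⊕ b ⊕ l), (((b ⊗ b) ⊗ l ⊕ h(b, l)) ⊕ h(l, b)) ⊕ b ⊗ b) ⊕ g(h(b, b) ⊗ l ⊗ b, h(b, b) ⊕ l ⊗ (b ⊗ (b ⊗ b)) ⊕ l ⊗ l)
  Un-nest:  h(g(b ⊗ b ⊗ l ⊗ l, b ⊕ b ⊕ l ⊕ l), b ⊗ b ⊕ b ⊗ b ⊗ l ⊕ h(b, l) ⊕ h(l, b)) ⊕ g(b ⊗ h(b, b) ⊗ l, b ⊗ b ⊗ b ⊗ l ⊕ h(b, b) ⊕ l ⊗ l)
  Sort:  g(b ⊗ h(b, b) ⊗ l, b ⊗ b ⊗ b ⊗ l ⊕ h(b, b) ⊕ l ⊗ l) ⊕ h(g(b ⊗ b ⊗ l ⊗ l, b ⊕ b ⊕ l ⊕ l), b ⊗ b ⊕ b ⊗ b ⊗ l ⊕ h(b, l) ⊕ h(l, b))
Right:  h(g(((b ⊗ l) ⊗ l) ⊗ b, b ⊕ l ⊕ b ⊕ l), b ⊗ b ⊕ h(l, b) ⊕ h(b, l) ⊕ (b ⊗ b) ⊗ l) ⊕ g((b ⊗ l) ⊗ h(b, b), (l ⊗ l ⊕ h(b, b)) ⊕ b ⊗ ((l ⊗ b) ⊗ b))
  Merge nested applications:  h(g(b ⊗ b ⊗ l ⊗ l, b ⊕ b ⊕ l ⊕ l), b ⊗ b ⊕ b ⊗ b ⊗ l ⊕ h(b, l) ⊕ h(l, b)) ⊕ g(b ⊗ h(b, b) ⊗ l, b ⊗ b ⊗ b ⊗ l ⊕ h(b, b) ⊕ l ⊗ l)
  Order the arguments:  g(b ⊗ h(b, b) ⊗ l, b ⊗ b ⊗ b ⊗ l ⊕ h(b, b) ⊕ l ⊗ l) ⊕ h(g(b ⊗ b ⊗ l ⊗ l, b ⊕ b ⊕ l ⊕ l), b ⊗ b ⊕ b ⊗ b ⊗ l ⊕ h(b, l) ⊕ h(l, b))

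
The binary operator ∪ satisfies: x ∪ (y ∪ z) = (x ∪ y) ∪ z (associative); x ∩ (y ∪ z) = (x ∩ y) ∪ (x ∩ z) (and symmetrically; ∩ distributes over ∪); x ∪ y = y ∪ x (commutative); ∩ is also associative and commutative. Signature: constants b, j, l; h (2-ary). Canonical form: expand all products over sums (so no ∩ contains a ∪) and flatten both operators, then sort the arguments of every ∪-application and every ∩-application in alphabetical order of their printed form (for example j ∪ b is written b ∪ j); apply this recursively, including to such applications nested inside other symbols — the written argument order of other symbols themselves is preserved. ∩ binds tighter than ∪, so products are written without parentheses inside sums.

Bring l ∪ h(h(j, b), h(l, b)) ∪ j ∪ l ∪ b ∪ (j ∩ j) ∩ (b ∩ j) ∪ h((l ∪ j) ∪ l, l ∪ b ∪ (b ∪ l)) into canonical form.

Merge nested applications:  l ∪ h(h(j, b), h(l, b)) ∪ j ∪ l ∪ b ∪ b ∩ j ∩ j ∩ j ∪ h(j ∪ l ∪ l, b ∪ b ∪ l ∪ l)
Sort arguments:  b ∪ b ∩ j ∩ j ∩ j ∪ h(h(j, b), h(l, b)) ∪ h(j ∪ l ∪ l, b ∪ b ∪ l ∪ l) ∪ j ∪ l ∪ l

Answer: b ∪ b ∩ j ∩ j ∩ j ∪ h(h(j, b), h(l, b)) ∪ h(j ∪ l ∪ l, b ∪ b ∪ l ∪ l) ∪ j ∪ l ∪ l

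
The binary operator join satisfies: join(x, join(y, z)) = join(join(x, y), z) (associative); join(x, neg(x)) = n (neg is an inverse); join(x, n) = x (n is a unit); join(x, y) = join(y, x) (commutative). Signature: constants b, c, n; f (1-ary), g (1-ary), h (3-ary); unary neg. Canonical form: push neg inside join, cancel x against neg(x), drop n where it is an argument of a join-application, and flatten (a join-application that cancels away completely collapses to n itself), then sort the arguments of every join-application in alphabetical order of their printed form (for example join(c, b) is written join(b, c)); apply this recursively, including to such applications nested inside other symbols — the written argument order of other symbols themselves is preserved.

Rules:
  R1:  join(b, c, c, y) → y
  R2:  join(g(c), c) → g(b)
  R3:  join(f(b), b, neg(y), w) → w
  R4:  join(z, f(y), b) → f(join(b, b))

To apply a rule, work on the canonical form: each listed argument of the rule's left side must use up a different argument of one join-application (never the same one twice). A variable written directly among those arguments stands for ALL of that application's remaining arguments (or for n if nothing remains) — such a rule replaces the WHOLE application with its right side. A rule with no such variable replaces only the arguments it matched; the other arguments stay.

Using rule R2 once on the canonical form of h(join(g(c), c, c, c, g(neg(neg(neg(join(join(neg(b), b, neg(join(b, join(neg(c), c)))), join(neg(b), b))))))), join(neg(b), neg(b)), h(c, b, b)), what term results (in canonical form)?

Answer: h(join(c, c, g(b), g(b)), join(neg(b), neg(b)), h(c, b, b))

Derivation:
Canonical form:  h(join(c, c, c, g(b), g(c)), join(neg(b), neg(b)), h(c, b, b))
Apply R2:  consuming c, g(c)
Result:  h(join(c, c, g(b), g(b)), join(neg(b), neg(b)), h(c, b, b))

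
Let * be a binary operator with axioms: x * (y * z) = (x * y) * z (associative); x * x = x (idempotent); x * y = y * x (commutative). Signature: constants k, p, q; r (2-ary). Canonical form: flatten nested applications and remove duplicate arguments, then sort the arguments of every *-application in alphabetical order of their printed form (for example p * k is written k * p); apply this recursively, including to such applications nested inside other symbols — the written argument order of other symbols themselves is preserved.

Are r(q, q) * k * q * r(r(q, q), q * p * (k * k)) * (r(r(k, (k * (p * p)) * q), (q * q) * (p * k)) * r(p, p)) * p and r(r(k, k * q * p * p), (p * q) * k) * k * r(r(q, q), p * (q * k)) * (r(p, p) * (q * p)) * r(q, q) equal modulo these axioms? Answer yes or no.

Left:  r(q, q) * k * q * r(r(q, q), q * p * (k * k)) * (r(r(k, (k * (p * p)) * q), (q * q) * (p * k)) * r(p, p)) * p
  Merge nested applications:  r(q, q) * k * q * r(r(q, q), q * p * (k * k)) * r(r(k, (k * (p * p)) * q), (q * q) * (p * k)) * r(p, p) * p
  Canonicalize subterm:  r(r(q, q), q * p * (k * k))  →  r(r(q, q), k * p * q)
  Inside:  r(r(k, (k * (p * p)) * q), (q * q) * (p * k))  →  r(r(k, k * p * q), k * p * q)
  Sort arguments:  k * p * q * r(p, p) * r(q, q) * r(r(k, k * p * q), k * p * q) * r(r(q, q), k * p * q)
Right:  r(r(k, k * q * p * p), (p * q) * k) * k * r(r(q, q), p * (q * k)) * (r(p, p) * (q * p)) * r(q, q)
  Flatten:  r(r(k, k * q * p * p), (p * q) * k) * k * r(r(q, q), p * (q * k)) * r(p, p) * q * p * r(q, q)
  Simplify inside:  r(r(k, k * q * p * p), (p * q) * k)  →  r(r(k, k * p * q), k * p * q)
  Inside:  r(r(q, q), p * (q * k))  →  r(r(q, q), k * p * q)
  Order the arguments:  k * p * q * r(p, p) * r(q, q) * r(r(k, k * p * q), k * p * q) * r(r(q, q), k * p * q)

Answer: yes — both canonical forms are k * p * q * r(p, p) * r(q, q) * r(r(k, k * p * q), k * p * q) * r(r(q, q), k * p * q)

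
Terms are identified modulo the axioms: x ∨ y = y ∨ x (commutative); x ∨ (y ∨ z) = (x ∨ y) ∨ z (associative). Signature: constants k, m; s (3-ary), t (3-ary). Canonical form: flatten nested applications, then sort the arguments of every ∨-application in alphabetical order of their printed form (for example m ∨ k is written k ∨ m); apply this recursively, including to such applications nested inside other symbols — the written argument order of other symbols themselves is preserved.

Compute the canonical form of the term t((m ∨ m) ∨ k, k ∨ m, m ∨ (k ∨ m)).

Focus inside:  m ∨ (k ∨ m)
Flatten:  m ∨ k ∨ m
Order the arguments:  k ∨ m ∨ m
Rebuild:  t(k ∨ m ∨ m, k ∨ m, k ∨ m ∨ m)

Answer: t(k ∨ m ∨ m, k ∨ m, k ∨ m ∨ m)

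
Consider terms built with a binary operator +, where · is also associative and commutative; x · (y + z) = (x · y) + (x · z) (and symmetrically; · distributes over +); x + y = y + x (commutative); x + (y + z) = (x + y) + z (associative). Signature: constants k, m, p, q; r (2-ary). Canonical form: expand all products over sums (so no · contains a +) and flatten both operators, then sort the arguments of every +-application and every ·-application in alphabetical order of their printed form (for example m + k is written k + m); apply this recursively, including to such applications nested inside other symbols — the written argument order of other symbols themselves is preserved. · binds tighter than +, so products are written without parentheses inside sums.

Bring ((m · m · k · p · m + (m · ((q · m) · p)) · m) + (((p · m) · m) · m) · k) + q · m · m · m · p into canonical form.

Answer: k · m · m · m · p + k · m · m · m · p + m · m · m · p · q + m · m · m · p · q

Derivation:
Un-nest:  k · m · m · m · p + m · m · m · p · q + k · m · m · m · p + m · m · m · p · q
Order the arguments:  k · m · m · m · p + k · m · m · m · p + m · m · m · p · q + m · m · m · p · q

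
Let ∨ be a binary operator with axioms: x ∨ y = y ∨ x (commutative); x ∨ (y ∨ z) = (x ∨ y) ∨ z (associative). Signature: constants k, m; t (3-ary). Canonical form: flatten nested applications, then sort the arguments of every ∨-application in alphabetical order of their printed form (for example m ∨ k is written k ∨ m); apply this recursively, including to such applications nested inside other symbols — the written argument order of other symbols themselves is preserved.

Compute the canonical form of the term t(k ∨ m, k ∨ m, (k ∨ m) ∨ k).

Answer: t(k ∨ m, k ∨ m, k ∨ k ∨ m)

Derivation:
Work inside:  (k ∨ m) ∨ k
Merge nested applications:  k ∨ m ∨ k
Sort arguments:  k ∨ k ∨ m
Put back:  t(k ∨ m, k ∨ m, k ∨ k ∨ m)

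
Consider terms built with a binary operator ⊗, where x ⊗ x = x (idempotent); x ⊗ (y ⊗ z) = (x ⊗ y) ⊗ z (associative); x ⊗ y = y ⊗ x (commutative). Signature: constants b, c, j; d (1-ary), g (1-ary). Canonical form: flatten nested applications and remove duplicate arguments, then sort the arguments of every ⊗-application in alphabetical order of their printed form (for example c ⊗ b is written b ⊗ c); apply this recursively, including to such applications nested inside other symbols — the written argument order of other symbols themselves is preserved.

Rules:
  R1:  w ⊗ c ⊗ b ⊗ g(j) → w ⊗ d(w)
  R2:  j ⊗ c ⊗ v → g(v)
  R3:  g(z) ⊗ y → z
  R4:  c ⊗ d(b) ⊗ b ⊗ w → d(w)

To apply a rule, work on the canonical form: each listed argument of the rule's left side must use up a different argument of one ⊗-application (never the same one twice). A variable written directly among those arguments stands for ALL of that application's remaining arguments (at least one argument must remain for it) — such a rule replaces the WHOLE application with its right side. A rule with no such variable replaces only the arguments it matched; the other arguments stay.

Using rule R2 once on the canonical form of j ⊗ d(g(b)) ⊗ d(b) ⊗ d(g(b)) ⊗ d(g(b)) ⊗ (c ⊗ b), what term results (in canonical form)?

Canonical form:  b ⊗ c ⊗ d(b) ⊗ d(g(b)) ⊗ j
Match R2:  consume c, j;  v := b ⊗ d(b) ⊗ d(g(b))
Every leftover argument binds to the variable; the entire application is replaced.
New term:  g(b ⊗ d(b) ⊗ d(g(b)))

Answer: g(b ⊗ d(b) ⊗ d(g(b)))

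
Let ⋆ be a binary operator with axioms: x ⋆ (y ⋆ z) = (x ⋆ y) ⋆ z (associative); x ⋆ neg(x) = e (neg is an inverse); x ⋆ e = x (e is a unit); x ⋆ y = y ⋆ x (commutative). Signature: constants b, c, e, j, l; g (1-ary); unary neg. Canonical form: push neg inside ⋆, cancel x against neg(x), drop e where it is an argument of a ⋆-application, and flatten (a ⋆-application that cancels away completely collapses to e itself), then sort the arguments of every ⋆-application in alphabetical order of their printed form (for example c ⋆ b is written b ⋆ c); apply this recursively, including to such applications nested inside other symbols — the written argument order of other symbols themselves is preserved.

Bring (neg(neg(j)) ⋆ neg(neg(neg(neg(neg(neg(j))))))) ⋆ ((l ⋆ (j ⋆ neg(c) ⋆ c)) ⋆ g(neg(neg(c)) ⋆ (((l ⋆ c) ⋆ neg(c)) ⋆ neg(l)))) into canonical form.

Answer: g(c) ⋆ j ⋆ j ⋆ j ⋆ l

Derivation:
Push neg inside:  distribute neg over ⋆ and collapse double neg
Cancel:  c cancels
Collect:  j ⋆ j ⋆ j ⋆ l ⋆ g(c)
Order the arguments:  g(c) ⋆ j ⋆ j ⋆ j ⋆ l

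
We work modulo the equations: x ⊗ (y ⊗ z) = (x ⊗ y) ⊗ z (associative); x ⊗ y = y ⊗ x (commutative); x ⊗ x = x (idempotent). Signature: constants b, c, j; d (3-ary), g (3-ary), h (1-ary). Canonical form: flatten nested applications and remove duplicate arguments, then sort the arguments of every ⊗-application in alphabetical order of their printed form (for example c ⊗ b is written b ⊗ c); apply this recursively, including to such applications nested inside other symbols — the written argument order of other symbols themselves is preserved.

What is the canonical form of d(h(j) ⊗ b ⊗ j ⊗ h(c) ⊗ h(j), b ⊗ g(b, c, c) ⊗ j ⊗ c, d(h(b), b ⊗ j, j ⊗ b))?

Descend into:  h(j) ⊗ b ⊗ j ⊗ h(c) ⊗ h(j)
Drop duplicates:  drop duplicate h(j)
Sort:  b ⊗ h(c) ⊗ h(j) ⊗ j
Put back:  d(b ⊗ h(c) ⊗ h(j) ⊗ j, b ⊗ c ⊗ g(b, c, c) ⊗ j, d(h(b), b ⊗ j, b ⊗ j))

Answer: d(b ⊗ h(c) ⊗ h(j) ⊗ j, b ⊗ c ⊗ g(b, c, c) ⊗ j, d(h(b), b ⊗ j, b ⊗ j))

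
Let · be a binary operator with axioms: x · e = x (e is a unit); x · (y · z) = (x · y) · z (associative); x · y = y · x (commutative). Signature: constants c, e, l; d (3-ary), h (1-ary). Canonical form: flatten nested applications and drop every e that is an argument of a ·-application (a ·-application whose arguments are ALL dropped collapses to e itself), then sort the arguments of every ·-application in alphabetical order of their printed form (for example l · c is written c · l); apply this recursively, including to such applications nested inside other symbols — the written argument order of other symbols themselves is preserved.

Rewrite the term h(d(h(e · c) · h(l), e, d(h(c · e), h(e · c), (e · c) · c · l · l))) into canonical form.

Answer: h(d(h(c) · h(l), e, d(h(c), h(c), c · c · l · l)))

Derivation:
Work inside:  (e · c) · c · l · l
Merge nested applications:  e · c · c · l · l
Units out:  drop e
Sort:  c · c · l · l
Rebuild:  h(d(h(c) · h(l), e, d(h(c), h(c), c · c · l · l)))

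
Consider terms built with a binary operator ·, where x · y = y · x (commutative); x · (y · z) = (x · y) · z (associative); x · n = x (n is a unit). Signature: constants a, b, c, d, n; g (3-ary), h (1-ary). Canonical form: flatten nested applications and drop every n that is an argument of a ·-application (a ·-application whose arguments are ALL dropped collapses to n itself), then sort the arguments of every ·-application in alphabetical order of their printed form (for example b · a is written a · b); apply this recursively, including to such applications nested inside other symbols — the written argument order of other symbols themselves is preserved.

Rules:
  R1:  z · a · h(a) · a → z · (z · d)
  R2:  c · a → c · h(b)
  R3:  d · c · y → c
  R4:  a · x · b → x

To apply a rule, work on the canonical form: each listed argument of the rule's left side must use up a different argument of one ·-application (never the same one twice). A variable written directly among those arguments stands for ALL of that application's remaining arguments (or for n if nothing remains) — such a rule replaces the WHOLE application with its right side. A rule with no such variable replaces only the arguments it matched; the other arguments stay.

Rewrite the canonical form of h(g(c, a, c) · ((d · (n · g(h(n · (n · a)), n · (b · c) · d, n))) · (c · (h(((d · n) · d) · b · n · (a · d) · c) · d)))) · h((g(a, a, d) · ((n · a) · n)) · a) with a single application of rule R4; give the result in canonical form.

Answer: h(a · a · g(a, a, d)) · h(c · d · d · g(c, a, c) · g(h(a), b · c · d, n) · h(c · d · d · d))

Derivation:
Canonical form:  h(a · a · g(a, a, d)) · h(c · d · d · g(c, a, c) · g(h(a), b · c · d, n) · h(a · b · c · d · d · d))
Match R4:  consume a, b;  x := c · d · d · d
Every leftover argument binds to the variable; the entire application is replaced.
New term:  h(a · a · g(a, a, d)) · h(c · d · d · g(c, a, c) · g(h(a), b · c · d, n) · h(c · d · d · d))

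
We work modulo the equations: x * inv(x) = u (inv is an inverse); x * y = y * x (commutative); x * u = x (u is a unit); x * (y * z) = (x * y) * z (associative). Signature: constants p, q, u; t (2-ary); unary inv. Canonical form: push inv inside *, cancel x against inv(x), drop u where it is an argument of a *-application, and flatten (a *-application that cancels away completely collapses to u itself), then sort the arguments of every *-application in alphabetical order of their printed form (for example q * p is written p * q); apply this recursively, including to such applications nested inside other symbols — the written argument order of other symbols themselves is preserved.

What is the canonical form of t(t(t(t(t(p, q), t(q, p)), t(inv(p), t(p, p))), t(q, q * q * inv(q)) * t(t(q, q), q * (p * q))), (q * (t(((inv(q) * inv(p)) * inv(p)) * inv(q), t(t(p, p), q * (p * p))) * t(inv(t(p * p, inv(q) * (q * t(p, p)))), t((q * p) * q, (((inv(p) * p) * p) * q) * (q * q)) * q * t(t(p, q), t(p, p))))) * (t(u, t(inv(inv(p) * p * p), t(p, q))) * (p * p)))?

Answer: t(t(t(t(t(p, q), t(q, p)), t(inv(p), t(p, p))), t(q, q) * t(t(q, q), p * q * q)), p * p * q * t(inv(p) * inv(p) * inv(q) * inv(q), t(t(p, p), p * p * q)) * t(inv(t(p * p, t(p, p))), q * t(p * q * q, p * q * q * q) * t(t(p, q), t(p, p))) * t(u, t(inv(p), t(p, q))))

Derivation:
Focus inside:  (q * (t(((inv(q) * inv(p)) * inv(p)) * inv(q), t(t(p, p), q * (p * p))) * t(inv(t(p * p, inv(q) * (q * t(p, p)))), t((q * p) * q, (((inv(p) * p) * p) * q) * (q * q)) * q * t(t(p, q), t(p, p))))) * (t(u, t(inv(inv(p) * p * p), t(p, q))) * (p * p))
Push inv inside:  distribute inv over * and collapse double inv
Combine occurrences:  q * t(inv(p) * inv(p) * inv(q) * inv(q), t(t(p, p), p * p * q)) * t(inv(t(p * p, t(p, p))), q * t(p * q * q, p * q * q * q) * t(t(p, q), t(p, p))) * t(u, t(inv(p), t(p, q))) * p * p
Sort arguments:  p * p * q * t(inv(p) * inv(p) * inv(q) * inv(q), t(t(p, p), p * p * q)) * t(inv(t(p * p, t(p, p))), q * t(p * q * q, p * q * q * q) * t(t(p, q), t(p, p))) * t(u, t(inv(p), t(p, q)))
Rebuild:  t(t(t(t(t(p, q), t(q, p)), t(inv(p), t(p, p))), t(q, q) * t(t(q, q), p * q * q)), p * p * q * t(inv(p) * inv(p) * inv(q) * inv(q), t(t(p, p), p * p * q)) * t(inv(t(p * p, t(p, p))), q * t(p * q * q, p * q * q * q) * t(t(p, q), t(p, p))) * t(u, t(inv(p), t(p, q))))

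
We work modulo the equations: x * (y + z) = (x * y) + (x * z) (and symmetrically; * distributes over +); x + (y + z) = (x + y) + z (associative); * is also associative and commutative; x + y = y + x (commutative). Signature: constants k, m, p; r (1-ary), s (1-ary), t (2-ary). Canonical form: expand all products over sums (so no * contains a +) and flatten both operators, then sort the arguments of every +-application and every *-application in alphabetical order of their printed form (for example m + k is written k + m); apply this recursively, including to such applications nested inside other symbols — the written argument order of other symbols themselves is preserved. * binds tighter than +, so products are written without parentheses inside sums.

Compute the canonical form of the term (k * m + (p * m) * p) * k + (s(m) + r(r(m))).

Expand:  k * k * m + k * m * p * p + s(m) + r(r(m))
Sort arguments:  k * k * m + k * m * p * p + r(r(m)) + s(m)

Answer: k * k * m + k * m * p * p + r(r(m)) + s(m)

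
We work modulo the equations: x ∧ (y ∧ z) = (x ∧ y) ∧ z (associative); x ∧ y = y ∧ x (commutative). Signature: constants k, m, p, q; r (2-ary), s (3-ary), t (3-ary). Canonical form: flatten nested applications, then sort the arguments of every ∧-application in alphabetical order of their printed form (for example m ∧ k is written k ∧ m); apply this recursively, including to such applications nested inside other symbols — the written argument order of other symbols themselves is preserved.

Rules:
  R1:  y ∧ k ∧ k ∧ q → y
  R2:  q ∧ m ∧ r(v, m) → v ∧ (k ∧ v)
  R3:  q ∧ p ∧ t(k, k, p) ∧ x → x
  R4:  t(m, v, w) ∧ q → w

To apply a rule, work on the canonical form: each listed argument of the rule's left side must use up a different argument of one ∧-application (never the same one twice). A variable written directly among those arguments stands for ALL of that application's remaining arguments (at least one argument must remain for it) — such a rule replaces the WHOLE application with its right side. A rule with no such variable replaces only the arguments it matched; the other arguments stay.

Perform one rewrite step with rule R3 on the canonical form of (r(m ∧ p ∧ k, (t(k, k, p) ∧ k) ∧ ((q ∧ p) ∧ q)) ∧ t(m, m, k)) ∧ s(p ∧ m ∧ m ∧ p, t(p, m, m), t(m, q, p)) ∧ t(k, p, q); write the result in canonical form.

Canonical form:  r(k ∧ m ∧ p, k ∧ p ∧ q ∧ q ∧ t(k, k, p)) ∧ s(m ∧ m ∧ p ∧ p, t(p, m, m), t(m, q, p)) ∧ t(k, p, q) ∧ t(m, m, k)
Apply R3:  consuming p, q, t(k, k, p);  x := k ∧ q
The variable takes the whole remainder — replace the entire application.
Giving:  r(k ∧ m ∧ p, k ∧ q) ∧ s(m ∧ m ∧ p ∧ p, t(p, m, m), t(m, q, p)) ∧ t(k, p, q) ∧ t(m, m, k)

Answer: r(k ∧ m ∧ p, k ∧ q) ∧ s(m ∧ m ∧ p ∧ p, t(p, m, m), t(m, q, p)) ∧ t(k, p, q) ∧ t(m, m, k)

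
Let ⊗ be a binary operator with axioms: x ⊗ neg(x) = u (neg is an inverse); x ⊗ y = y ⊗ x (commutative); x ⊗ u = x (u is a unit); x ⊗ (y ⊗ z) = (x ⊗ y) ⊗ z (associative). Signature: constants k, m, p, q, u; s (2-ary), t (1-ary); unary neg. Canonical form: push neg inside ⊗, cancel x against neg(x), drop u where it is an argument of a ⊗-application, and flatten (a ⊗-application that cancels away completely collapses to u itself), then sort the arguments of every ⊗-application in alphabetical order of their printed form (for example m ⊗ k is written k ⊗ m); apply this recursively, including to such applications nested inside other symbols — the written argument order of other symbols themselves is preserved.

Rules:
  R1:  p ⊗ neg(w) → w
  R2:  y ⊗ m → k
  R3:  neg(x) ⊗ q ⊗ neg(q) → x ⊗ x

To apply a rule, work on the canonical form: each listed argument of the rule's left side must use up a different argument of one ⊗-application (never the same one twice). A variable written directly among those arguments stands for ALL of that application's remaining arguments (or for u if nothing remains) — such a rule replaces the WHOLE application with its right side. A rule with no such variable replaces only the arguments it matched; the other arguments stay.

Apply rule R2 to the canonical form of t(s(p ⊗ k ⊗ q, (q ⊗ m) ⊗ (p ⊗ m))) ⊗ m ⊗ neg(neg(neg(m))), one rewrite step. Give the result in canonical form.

Answer: t(s(k ⊗ p ⊗ q, k))

Derivation:
Canonical form:  t(s(k ⊗ p ⊗ q, m ⊗ m ⊗ p ⊗ q))
Apply R2:  consuming m;  y := m ⊗ p ⊗ q
The variable takes the whole remainder — replace the entire application.
Giving:  t(s(k ⊗ p ⊗ q, k))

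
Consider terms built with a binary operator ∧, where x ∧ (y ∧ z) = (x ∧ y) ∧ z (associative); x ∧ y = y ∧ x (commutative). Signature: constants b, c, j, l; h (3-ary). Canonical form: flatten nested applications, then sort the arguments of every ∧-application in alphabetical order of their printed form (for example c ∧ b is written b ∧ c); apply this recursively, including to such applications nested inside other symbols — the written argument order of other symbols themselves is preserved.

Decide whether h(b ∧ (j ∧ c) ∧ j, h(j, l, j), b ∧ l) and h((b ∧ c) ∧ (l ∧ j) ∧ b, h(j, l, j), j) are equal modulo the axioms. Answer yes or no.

Left:  h(b ∧ (j ∧ c) ∧ j, h(j, l, j), b ∧ l)
  Descend into:  b ∧ (j ∧ c) ∧ j
  Flatten:  b ∧ j ∧ c ∧ j
  Sort arguments:  b ∧ c ∧ j ∧ j
  Rebuild:  h(b ∧ c ∧ j ∧ j, h(j, l, j), b ∧ l)
Right:  h((b ∧ c) ∧ (l ∧ j) ∧ b, h(j, l, j), j)
  Work inside:  (b ∧ c) ∧ (l ∧ j) ∧ b
  Un-nest:  b ∧ c ∧ l ∧ j ∧ b
  Sort:  b ∧ b ∧ c ∧ j ∧ l
  Reassemble:  h(b ∧ b ∧ c ∧ j ∧ l, h(j, l, j), j)

Answer: no — h(b ∧ c ∧ j ∧ j, h(j, l, j), b ∧ l) vs h(b ∧ b ∧ c ∧ j ∧ l, h(j, l, j), j)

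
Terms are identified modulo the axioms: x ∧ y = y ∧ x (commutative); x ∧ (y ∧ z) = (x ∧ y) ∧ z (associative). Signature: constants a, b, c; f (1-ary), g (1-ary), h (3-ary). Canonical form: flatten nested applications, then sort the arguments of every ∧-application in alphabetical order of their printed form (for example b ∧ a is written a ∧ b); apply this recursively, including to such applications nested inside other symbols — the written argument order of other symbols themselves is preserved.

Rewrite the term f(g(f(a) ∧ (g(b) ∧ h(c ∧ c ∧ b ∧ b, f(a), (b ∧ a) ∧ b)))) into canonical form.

Descend into:  f(a) ∧ (g(b) ∧ h(c ∧ c ∧ b ∧ b, f(a), (b ∧ a) ∧ b))
Flatten:  f(a) ∧ g(b) ∧ h(c ∧ c ∧ b ∧ b, f(a), (b ∧ a) ∧ b)
Simplify inside:  h(c ∧ c ∧ b ∧ b, f(a), (b ∧ a) ∧ b)  →  h(b ∧ b ∧ c ∧ c, f(a), a ∧ b ∧ b)
Sort:  f(a) ∧ g(b) ∧ h(b ∧ b ∧ c ∧ c, f(a), a ∧ b ∧ b)
Rebuild:  f(g(f(a) ∧ g(b) ∧ h(b ∧ b ∧ c ∧ c, f(a), a ∧ b ∧ b)))

Answer: f(g(f(a) ∧ g(b) ∧ h(b ∧ b ∧ c ∧ c, f(a), a ∧ b ∧ b)))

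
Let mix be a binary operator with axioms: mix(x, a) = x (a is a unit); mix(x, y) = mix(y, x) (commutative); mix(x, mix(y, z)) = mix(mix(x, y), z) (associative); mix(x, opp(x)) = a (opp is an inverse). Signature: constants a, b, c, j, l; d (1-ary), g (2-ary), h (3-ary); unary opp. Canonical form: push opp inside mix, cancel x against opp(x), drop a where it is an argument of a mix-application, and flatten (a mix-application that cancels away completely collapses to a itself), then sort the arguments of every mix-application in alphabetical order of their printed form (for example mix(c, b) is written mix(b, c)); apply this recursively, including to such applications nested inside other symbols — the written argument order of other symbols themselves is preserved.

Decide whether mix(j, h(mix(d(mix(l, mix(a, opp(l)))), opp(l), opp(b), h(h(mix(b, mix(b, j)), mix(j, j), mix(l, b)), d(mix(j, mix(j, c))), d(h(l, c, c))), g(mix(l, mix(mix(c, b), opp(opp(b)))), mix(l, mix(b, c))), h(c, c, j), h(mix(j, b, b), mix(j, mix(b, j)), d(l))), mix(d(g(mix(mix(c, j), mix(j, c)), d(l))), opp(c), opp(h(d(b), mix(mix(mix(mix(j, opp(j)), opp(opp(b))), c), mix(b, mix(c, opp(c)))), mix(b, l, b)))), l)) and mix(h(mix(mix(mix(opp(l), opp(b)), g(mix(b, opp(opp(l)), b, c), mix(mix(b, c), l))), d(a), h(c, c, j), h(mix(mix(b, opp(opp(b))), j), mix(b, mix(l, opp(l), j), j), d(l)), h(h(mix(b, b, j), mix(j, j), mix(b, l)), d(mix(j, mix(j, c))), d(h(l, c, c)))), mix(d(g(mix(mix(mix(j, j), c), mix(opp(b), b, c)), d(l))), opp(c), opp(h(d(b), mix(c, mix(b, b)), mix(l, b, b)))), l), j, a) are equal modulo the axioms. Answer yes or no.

Answer: yes — both canonical forms are mix(h(mix(d(a), g(mix(b, b, c, l), mix(b, c, l)), h(c, c, j), h(h(mix(b, b, j), mix(j, j), mix(b, l)), d(mix(c, j, j)), d(h(l, c, c))), h(mix(b, b, j), mix(b, j, j), d(l)), opp(b), opp(l)), mix(d(g(mix(c, c, j, j), d(l))), opp(c), opp(h(d(b), mix(b, b, c), mix(b, b, l)))), l), j)

Derivation:
Left:  mix(j, h(mix(d(mix(l, mix(a, opp(l)))), opp(l), opp(b), h(h(mix(b, mix(b, j)), mix(j, j), mix(l, b)), d(mix(j, mix(j, c))), d(h(l, c, c))), g(mix(l, mix(mix(c, b), opp(opp(b)))), mix(l, mix(b, c))), h(c, c, j), h(mix(j, b, b), mix(j, mix(b, j)), d(l))), mix(d(g(mix(mix(c, j), mix(j, c)), d(l))), opp(c), opp(h(d(b), mix(mix(mix(mix(j, opp(j)), opp(opp(b))), c), mix(b, mix(c, opp(c)))), mix(b, l, b)))), l))
  Push opp inside:  distribute opp over mix and collapse double opp
  Combine occurrences:  mix(j, h(mix(d(a), g(mix(b, b, c, l), mix(b, c, l)), h(c, c, j), h(h(mix(b, b, j), mix(j, j), mix(b, l)), d(mix(c, j, j)), d(h(l, c, c))), h(mix(b, b, j), mix(b, j, j), d(l)), opp(b), opp(l)), mix(d(g(mix(c, c, j, j), d(l))), opp(c), opp(h(d(b), mix(b, b, c), mix(b, b, l)))), l))
  Sort:  mix(h(mix(d(a), g(mix(b, b, c, l), mix(b, c, l)), h(c, c, j), h(h(mix(b, b, j), mix(j, j), mix(b, l)), d(mix(c, j, j)), d(h(l, c, c))), h(mix(b, b, j), mix(b, j, j), d(l)), opp(b), opp(l)), mix(d(g(mix(c, c, j, j), d(l))), opp(c), opp(h(d(b), mix(b, b, c), mix(b, b, l)))), l), j)
Right:  mix(h(mix(mix(mix(opp(l), opp(b)), g(mix(b, opp(opp(l)), b, c), mix(mix(b, c), l))), d(a), h(c, c, j), h(mix(mix(b, opp(opp(b))), j), mix(b, mix(l, opp(l), j), j), d(l)), h(h(mix(b, b, j), mix(j, j), mix(b, l)), d(mix(j, mix(j, c))), d(h(l, c, c)))), mix(d(g(mix(mix(mix(j, j), c), mix(opp(b), b, c)), d(l))), opp(c), opp(h(d(b), mix(c, mix(b, b)), mix(l, b, b)))), l), j, a)
  Push opp inside:  distribute opp over mix and collapse double opp
  Collect:  mix(h(mix(d(a), g(mix(b, b, c, l), mix(b, c, l)), h(c, c, j), h(h(mix(b, b, j), mix(j, j), mix(b, l)), d(mix(c, j, j)), d(h(l, c, c))), h(mix(b, b, j), mix(b, j, j), d(l)), opp(b), opp(l)), mix(d(g(mix(c, c, j, j), d(l))), opp(c), opp(h(d(b), mix(b, b, c), mix(b, b, l)))), l), j)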